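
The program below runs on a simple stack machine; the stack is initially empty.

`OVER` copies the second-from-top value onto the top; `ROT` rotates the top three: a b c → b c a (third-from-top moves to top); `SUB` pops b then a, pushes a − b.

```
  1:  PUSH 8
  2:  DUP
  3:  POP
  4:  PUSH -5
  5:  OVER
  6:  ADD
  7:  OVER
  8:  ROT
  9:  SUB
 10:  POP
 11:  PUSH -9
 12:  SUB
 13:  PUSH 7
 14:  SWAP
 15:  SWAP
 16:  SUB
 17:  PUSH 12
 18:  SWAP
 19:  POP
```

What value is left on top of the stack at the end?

12

PUSH 8   8
DUP      8 8
POP      8
PUSH -5  8 -5
OVER     8 -5 8
ADD      8 3
OVER     8 3 8
ROT      3 8 8
SUB      3 0
POP      3
PUSH -9  3 -9
SUB      12
PUSH 7   12 7
SWAP     7 12
SWAP     12 7
SUB      5
PUSH 12  5 12
SWAP     12 5
POP      12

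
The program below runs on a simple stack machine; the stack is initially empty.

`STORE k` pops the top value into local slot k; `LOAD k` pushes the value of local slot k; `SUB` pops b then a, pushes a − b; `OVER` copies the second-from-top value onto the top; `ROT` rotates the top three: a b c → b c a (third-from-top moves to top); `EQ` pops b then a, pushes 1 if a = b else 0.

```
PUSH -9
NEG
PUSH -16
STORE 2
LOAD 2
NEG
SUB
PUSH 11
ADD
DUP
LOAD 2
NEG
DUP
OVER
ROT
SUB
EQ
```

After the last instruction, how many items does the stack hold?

PUSH -9  -> -9
NEG      -> 9
PUSH -16 -> 9 -16
STORE 2  -> 9
LOAD 2   -> 9 -16
NEG      -> 9 16
SUB      -> -7
PUSH 11  -> -7 11
ADD      -> 4
DUP      -> 4 4
LOAD 2   -> 4 4 -16
NEG      -> 4 4 16
DUP      -> 4 4 16 16
OVER     -> 4 4 16 16 16
ROT      -> 4 4 16 16 16
SUB      -> 4 4 16 0
EQ       -> 4 4 0

3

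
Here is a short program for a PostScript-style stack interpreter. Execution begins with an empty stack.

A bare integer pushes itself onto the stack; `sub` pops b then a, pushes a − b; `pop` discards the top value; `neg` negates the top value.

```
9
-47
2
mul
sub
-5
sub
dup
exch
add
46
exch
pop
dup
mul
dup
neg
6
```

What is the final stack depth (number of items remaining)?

9    : [9]
-47  : [9, -47]
2    : [9, -47, 2]
mul  : [9, -94]
sub  : [103]
-5   : [103, -5]
sub  : [108]
dup  : [108, 108]
exch : [108, 108]
add  : [216]
46   : [216, 46]
exch : [46, 216]
pop  : [46]
dup  : [46, 46]
mul  : [2116]
dup  : [2116, 2116]
neg  : [2116, -2116]
6    : [2116, -2116, 6]

3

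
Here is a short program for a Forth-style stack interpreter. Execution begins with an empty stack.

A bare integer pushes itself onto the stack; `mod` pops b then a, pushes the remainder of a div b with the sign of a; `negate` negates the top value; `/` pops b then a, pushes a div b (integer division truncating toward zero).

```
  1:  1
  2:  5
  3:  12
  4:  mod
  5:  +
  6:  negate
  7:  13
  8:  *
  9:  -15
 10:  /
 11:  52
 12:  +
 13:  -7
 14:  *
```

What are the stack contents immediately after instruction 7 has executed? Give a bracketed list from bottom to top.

1      : [1]
5      : [1, 5]
12     : [1, 5, 12]
mod    : [1, 5]
+      : [6]
negate : [-6]
13     : [-6, 13]

[-6, 13]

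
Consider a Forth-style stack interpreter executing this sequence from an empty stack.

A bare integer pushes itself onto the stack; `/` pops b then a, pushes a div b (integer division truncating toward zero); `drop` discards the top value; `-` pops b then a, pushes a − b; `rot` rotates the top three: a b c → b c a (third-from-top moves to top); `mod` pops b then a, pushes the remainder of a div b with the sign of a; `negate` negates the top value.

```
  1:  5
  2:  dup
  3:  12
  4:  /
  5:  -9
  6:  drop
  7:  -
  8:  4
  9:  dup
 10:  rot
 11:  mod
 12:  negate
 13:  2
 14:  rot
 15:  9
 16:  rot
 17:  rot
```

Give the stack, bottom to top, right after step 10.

[4, 4, 5]

5    : [5]
dup  : [5, 5]
12   : [5, 5, 12]
/    : [5, 0]
-9   : [5, 0, -9]
drop : [5, 0]
-    : [5]
4    : [5, 4]
dup  : [5, 4, 4]
rot  : [4, 4, 5]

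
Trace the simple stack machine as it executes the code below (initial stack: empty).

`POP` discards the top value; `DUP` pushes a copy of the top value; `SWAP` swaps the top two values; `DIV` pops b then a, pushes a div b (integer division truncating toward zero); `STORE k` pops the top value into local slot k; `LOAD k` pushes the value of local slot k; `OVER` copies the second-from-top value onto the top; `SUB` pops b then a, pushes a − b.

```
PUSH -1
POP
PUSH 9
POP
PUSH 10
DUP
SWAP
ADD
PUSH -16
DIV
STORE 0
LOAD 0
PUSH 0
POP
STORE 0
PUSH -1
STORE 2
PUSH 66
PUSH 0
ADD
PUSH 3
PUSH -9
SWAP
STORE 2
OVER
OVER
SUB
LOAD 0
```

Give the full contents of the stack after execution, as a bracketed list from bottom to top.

[66, -9, 75, -1]

PUSH -1  -> -1
POP      -> (empty)
PUSH 9   -> 9
POP      -> (empty)
PUSH 10  -> 10
DUP      -> 10 10
SWAP     -> 10 10
ADD      -> 20
PUSH -16 -> 20 -16
DIV      -> -1
STORE 0  -> (empty)
LOAD 0   -> -1
PUSH 0   -> -1 0
POP      -> -1
STORE 0  -> (empty)
PUSH -1  -> -1
STORE 2  -> (empty)
PUSH 66  -> 66
PUSH 0   -> 66 0
ADD      -> 66
PUSH 3   -> 66 3
PUSH -9  -> 66 3 -9
SWAP     -> 66 -9 3
STORE 2  -> 66 -9
OVER     -> 66 -9 66
OVER     -> 66 -9 66 -9
SUB      -> 66 -9 75
LOAD 0   -> 66 -9 75 -1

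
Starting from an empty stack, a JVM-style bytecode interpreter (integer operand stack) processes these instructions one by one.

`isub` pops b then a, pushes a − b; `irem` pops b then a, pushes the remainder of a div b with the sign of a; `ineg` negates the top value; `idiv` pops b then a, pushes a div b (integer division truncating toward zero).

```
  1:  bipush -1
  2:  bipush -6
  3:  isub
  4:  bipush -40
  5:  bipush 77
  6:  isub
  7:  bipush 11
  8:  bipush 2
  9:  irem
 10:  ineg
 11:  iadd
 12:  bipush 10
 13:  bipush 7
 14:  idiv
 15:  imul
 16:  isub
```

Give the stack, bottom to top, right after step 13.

[5, -118, 10, 7]

bipush -1  -> [-1]
bipush -6  -> [-1, -6]
isub       -> [5]
bipush -40 -> [5, -40]
bipush 77  -> [5, -40, 77]
isub       -> [5, -117]
bipush 11  -> [5, -117, 11]
bipush 2   -> [5, -117, 11, 2]
irem       -> [5, -117, 1]
ineg       -> [5, -117, -1]
iadd       -> [5, -118]
bipush 10  -> [5, -118, 10]
bipush 7   -> [5, -118, 10, 7]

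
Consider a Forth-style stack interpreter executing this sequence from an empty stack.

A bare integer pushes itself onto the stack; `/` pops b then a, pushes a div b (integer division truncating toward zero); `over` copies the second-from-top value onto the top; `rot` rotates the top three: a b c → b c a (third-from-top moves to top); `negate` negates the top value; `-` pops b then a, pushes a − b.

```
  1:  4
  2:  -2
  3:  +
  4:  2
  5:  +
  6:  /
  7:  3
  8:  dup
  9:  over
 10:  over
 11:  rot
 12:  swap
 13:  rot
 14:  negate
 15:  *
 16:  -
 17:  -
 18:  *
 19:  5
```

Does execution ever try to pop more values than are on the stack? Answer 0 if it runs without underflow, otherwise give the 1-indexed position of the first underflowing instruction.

6

4  → 4
-2 → 4 -2
+  → 2
2  → 2 2
+  → 4
/  — needs 2 operands, stack has 1 → underflow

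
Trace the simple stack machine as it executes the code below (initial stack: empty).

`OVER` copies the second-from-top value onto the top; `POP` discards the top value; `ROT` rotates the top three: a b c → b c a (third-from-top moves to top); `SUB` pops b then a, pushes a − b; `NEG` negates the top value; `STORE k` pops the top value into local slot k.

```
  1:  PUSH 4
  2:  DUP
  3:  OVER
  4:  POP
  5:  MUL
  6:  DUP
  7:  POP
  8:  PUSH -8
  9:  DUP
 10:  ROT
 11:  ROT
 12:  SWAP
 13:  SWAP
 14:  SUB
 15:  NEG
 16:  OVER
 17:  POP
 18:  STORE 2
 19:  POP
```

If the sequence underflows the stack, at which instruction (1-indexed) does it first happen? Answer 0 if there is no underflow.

PUSH 4  : 4
DUP     : 4 4
OVER    : 4 4 4
POP     : 4 4
MUL     : 16
DUP     : 16 16
POP     : 16
PUSH -8 : 16 -8
DUP     : 16 -8 -8
ROT     : -8 -8 16
ROT     : -8 16 -8
SWAP    : -8 -8 16
SWAP    : -8 16 -8
SUB     : -8 24
NEG     : -8 -24
OVER    : -8 -24 -8
POP     : -8 -24
STORE 2 : -8
POP     : (empty)

0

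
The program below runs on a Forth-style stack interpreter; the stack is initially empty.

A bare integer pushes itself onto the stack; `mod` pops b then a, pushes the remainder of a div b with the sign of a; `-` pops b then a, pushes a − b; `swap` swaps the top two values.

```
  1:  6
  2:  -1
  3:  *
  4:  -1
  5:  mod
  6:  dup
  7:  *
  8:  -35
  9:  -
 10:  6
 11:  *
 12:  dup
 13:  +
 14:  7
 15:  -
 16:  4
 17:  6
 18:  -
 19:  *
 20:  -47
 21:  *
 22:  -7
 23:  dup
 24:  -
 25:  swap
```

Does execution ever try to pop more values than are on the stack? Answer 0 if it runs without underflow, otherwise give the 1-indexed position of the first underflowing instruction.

6    -> [6]
-1   -> [6, -1]
*    -> [-6]
-1   -> [-6, -1]
mod  -> [0]
dup  -> [0, 0]
*    -> [0]
-35  -> [0, -35]
-    -> [35]
6    -> [35, 6]
*    -> [210]
dup  -> [210, 210]
+    -> [420]
7    -> [420, 7]
-    -> [413]
4    -> [413, 4]
6    -> [413, 4, 6]
-    -> [413, -2]
*    -> [-826]
-47  -> [-826, -47]
*    -> [38822]
-7   -> [38822, -7]
dup  -> [38822, -7, -7]
-    -> [38822, 0]
swap -> [0, 38822]

0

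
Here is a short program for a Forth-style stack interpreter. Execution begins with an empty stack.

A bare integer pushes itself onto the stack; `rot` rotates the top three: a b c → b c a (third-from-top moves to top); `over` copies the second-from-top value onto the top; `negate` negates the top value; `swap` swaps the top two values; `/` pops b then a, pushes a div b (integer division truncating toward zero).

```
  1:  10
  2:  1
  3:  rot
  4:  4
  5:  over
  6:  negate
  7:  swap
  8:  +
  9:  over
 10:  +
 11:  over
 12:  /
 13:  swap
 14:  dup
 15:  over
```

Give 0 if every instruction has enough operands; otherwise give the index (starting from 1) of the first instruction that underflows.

3

10 → [10]
1  → [10, 1]
rot  — needs 3 operands, stack has 2 → underflow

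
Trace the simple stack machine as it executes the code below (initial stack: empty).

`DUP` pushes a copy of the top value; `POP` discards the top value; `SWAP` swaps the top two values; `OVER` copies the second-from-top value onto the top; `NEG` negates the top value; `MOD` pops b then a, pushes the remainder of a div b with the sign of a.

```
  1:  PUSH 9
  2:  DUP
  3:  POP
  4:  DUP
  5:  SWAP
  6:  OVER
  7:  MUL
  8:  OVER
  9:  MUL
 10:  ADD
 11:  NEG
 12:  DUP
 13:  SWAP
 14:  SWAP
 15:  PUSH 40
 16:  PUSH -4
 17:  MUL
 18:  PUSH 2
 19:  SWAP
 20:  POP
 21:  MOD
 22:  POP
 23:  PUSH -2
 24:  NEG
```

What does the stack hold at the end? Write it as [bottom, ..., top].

PUSH 9  : 9
DUP     : 9 9
POP     : 9
DUP     : 9 9
SWAP    : 9 9
OVER    : 9 9 9
MUL     : 9 81
OVER    : 9 81 9
MUL     : 9 729
ADD     : 738
NEG     : -738
DUP     : -738 -738
SWAP    : -738 -738
SWAP    : -738 -738
PUSH 40 : -738 -738 40
PUSH -4 : -738 -738 40 -4
MUL     : -738 -738 -160
PUSH 2  : -738 -738 -160 2
SWAP    : -738 -738 2 -160
POP     : -738 -738 2
MOD     : -738 0
POP     : -738
PUSH -2 : -738 -2
NEG     : -738 2

[-738, 2]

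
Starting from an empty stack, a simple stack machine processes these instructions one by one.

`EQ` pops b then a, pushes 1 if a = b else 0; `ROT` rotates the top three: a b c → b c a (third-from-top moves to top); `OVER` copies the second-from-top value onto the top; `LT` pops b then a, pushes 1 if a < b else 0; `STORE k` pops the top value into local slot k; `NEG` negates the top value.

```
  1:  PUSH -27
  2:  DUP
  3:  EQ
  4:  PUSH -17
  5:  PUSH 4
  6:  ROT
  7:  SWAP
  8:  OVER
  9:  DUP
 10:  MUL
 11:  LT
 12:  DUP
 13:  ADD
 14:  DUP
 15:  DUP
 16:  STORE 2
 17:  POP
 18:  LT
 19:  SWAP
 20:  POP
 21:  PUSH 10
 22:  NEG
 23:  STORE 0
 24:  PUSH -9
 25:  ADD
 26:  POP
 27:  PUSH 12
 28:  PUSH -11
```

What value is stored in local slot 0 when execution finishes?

-10

PUSH -27  [-27]
DUP       [-27, -27]
EQ        [1]
PUSH -17  [1, -17]
PUSH 4    [1, -17, 4]
ROT       [-17, 4, 1]
SWAP      [-17, 1, 4]
OVER      [-17, 1, 4, 1]
DUP       [-17, 1, 4, 1, 1]
MUL       [-17, 1, 4, 1]
LT        [-17, 1, 0]
DUP       [-17, 1, 0, 0]
ADD       [-17, 1, 0]
DUP       [-17, 1, 0, 0]
DUP       [-17, 1, 0, 0, 0]
STORE 2   [-17, 1, 0, 0]
POP       [-17, 1, 0]
LT        [-17, 0]
SWAP      [0, -17]
POP       [0]
PUSH 10   [0, 10]
NEG       [0, -10]
STORE 0   [0]
PUSH -9   [0, -9]
ADD       [-9]
POP       []
PUSH 12   [12]
PUSH -11  [12, -11]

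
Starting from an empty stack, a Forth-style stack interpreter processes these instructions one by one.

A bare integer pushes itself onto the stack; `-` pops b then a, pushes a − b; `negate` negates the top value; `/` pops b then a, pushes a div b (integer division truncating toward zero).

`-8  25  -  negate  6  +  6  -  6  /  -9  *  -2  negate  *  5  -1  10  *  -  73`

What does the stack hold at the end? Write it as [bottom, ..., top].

-8     -> [-8]
25     -> [-8, 25]
-      -> [-33]
negate -> [33]
6      -> [33, 6]
+      -> [39]
6      -> [39, 6]
-      -> [33]
6      -> [33, 6]
/      -> [5]
-9     -> [5, -9]
*      -> [-45]
-2     -> [-45, -2]
negate -> [-45, 2]
*      -> [-90]
5      -> [-90, 5]
-1     -> [-90, 5, -1]
10     -> [-90, 5, -1, 10]
*      -> [-90, 5, -10]
-      -> [-90, 15]
73     -> [-90, 15, 73]

[-90, 15, 73]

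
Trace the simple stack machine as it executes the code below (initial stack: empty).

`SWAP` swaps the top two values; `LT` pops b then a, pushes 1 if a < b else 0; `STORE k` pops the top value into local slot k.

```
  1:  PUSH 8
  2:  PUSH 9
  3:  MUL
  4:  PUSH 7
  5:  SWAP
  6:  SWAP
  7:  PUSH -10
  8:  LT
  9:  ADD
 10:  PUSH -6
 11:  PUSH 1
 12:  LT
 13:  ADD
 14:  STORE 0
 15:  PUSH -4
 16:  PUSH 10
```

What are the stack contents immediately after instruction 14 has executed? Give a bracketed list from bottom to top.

PUSH 8   -> [8]
PUSH 9   -> [8, 9]
MUL      -> [72]
PUSH 7   -> [72, 7]
SWAP     -> [7, 72]
SWAP     -> [72, 7]
PUSH -10 -> [72, 7, -10]
LT       -> [72, 0]
ADD      -> [72]
PUSH -6  -> [72, -6]
PUSH 1   -> [72, -6, 1]
LT       -> [72, 1]
ADD      -> [73]
STORE 0  -> []

[]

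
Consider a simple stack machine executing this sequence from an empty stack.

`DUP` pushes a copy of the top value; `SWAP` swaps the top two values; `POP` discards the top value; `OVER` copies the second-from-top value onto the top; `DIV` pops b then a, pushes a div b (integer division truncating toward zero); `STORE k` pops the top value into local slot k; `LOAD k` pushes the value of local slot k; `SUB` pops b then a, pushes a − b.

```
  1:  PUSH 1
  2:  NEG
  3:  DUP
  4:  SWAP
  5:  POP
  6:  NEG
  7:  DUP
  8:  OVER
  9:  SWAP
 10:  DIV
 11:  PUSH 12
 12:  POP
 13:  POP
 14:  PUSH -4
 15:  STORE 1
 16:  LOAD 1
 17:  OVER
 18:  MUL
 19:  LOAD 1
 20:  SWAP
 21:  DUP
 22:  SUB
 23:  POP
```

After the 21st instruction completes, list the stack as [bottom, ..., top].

PUSH 1  → 1
NEG     → -1
DUP     → -1 -1
SWAP    → -1 -1
POP     → -1
NEG     → 1
DUP     → 1 1
OVER    → 1 1 1
SWAP    → 1 1 1
DIV     → 1 1
PUSH 12 → 1 1 12
POP     → 1 1
POP     → 1
PUSH -4 → 1 -4
STORE 1 → 1
LOAD 1  → 1 -4
OVER    → 1 -4 1
MUL     → 1 -4
LOAD 1  → 1 -4 -4
SWAP    → 1 -4 -4
DUP     → 1 -4 -4 -4

[1, -4, -4, -4]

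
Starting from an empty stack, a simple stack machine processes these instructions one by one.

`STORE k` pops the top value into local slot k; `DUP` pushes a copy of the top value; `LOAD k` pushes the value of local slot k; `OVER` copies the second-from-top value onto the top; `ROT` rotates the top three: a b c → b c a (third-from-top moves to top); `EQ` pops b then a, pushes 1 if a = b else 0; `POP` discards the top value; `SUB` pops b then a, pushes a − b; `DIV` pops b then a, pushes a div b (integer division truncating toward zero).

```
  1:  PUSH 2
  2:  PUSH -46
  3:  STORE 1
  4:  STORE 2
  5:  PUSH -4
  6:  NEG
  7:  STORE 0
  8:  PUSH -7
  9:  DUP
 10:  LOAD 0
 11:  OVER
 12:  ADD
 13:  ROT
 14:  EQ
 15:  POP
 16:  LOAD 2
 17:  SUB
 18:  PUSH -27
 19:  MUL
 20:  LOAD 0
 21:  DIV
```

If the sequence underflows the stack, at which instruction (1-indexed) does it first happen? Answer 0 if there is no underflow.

PUSH 2   → 2
PUSH -46 → 2 -46
STORE 1  → 2
STORE 2  → (empty)
PUSH -4  → -4
NEG      → 4
STORE 0  → (empty)
PUSH -7  → -7
DUP      → -7 -7
LOAD 0   → -7 -7 4
OVER     → -7 -7 4 -7
ADD      → -7 -7 -3
ROT      → -7 -3 -7
EQ       → -7 0
POP      → -7
LOAD 2   → -7 2
SUB      → -9
PUSH -27 → -9 -27
MUL      → 243
LOAD 0   → 243 4
DIV      → 60

0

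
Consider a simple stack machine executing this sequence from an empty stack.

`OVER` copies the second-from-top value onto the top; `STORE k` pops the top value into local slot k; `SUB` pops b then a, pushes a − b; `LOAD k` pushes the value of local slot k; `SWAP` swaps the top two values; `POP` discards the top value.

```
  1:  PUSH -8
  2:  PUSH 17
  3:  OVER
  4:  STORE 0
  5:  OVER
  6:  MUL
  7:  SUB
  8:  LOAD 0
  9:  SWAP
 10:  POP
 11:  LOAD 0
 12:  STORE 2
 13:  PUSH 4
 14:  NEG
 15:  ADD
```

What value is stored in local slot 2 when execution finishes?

-8

PUSH -8 → [-8]
PUSH 17 → [-8, 17]
OVER    → [-8, 17, -8]
STORE 0 → [-8, 17]
OVER    → [-8, 17, -8]
MUL     → [-8, -136]
SUB     → [128]
LOAD 0  → [128, -8]
SWAP    → [-8, 128]
POP     → [-8]
LOAD 0  → [-8, -8]
STORE 2 → [-8]
PUSH 4  → [-8, 4]
NEG     → [-8, -4]
ADD     → [-12]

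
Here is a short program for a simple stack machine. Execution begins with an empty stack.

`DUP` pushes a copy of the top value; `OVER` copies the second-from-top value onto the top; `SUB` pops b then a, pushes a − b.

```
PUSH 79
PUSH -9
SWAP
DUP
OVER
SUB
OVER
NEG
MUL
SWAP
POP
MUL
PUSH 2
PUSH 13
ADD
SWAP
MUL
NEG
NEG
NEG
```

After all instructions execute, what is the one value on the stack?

PUSH 79  79
PUSH -9  79 -9
SWAP     -9 79
DUP      -9 79 79
OVER     -9 79 79 79
SUB      -9 79 0
OVER     -9 79 0 79
NEG      -9 79 0 -79
MUL      -9 79 0
SWAP     -9 0 79
POP      -9 0
MUL      0
PUSH 2   0 2
PUSH 13  0 2 13
ADD      0 15
SWAP     15 0
MUL      0
NEG      0
NEG      0
NEG      0

0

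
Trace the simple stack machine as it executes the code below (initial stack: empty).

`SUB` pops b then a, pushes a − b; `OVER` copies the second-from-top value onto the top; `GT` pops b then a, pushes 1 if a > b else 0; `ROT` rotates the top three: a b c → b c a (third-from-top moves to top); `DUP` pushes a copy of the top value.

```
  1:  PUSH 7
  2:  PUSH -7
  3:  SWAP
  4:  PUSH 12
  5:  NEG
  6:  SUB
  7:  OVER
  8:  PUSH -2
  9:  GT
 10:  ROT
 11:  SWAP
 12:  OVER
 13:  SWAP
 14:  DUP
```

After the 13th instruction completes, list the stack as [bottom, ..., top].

PUSH 7  -> 7
PUSH -7 -> 7 -7
SWAP    -> -7 7
PUSH 12 -> -7 7 12
NEG     -> -7 7 -12
SUB     -> -7 19
OVER    -> -7 19 -7
PUSH -2 -> -7 19 -7 -2
GT      -> -7 19 0
ROT     -> 19 0 -7
SWAP    -> 19 -7 0
OVER    -> 19 -7 0 -7
SWAP    -> 19 -7 -7 0

[19, -7, -7, 0]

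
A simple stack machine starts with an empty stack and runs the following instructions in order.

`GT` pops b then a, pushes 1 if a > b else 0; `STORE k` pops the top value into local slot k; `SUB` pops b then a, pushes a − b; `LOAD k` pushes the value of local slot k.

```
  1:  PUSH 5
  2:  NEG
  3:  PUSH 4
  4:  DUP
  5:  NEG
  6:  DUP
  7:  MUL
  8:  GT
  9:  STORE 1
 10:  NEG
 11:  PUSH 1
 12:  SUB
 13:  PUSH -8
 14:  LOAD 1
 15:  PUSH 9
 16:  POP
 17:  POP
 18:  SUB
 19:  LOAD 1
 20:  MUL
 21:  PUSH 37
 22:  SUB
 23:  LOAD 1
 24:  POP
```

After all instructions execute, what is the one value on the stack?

PUSH 5   [5]
NEG      [-5]
PUSH 4   [-5, 4]
DUP      [-5, 4, 4]
NEG      [-5, 4, -4]
DUP      [-5, 4, -4, -4]
MUL      [-5, 4, 16]
GT       [-5, 0]
STORE 1  [-5]
NEG      [5]
PUSH 1   [5, 1]
SUB      [4]
PUSH -8  [4, -8]
LOAD 1   [4, -8, 0]
PUSH 9   [4, -8, 0, 9]
POP      [4, -8, 0]
POP      [4, -8]
SUB      [12]
LOAD 1   [12, 0]
MUL      [0]
PUSH 37  [0, 37]
SUB      [-37]
LOAD 1   [-37, 0]
POP      [-37]

-37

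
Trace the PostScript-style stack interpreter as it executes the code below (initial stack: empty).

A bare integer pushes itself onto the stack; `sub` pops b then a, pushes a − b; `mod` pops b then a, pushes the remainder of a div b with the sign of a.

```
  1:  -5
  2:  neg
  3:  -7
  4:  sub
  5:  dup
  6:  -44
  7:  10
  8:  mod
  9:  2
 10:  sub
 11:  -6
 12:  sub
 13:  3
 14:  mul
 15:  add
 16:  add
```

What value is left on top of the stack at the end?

-5  → -5
neg → 5
-7  → 5 -7
sub → 12
dup → 12 12
-44 → 12 12 -44
10  → 12 12 -44 10
mod → 12 12 -4
2   → 12 12 -4 2
sub → 12 12 -6
-6  → 12 12 -6 -6
sub → 12 12 0
3   → 12 12 0 3
mul → 12 12 0
add → 12 12
add → 24

24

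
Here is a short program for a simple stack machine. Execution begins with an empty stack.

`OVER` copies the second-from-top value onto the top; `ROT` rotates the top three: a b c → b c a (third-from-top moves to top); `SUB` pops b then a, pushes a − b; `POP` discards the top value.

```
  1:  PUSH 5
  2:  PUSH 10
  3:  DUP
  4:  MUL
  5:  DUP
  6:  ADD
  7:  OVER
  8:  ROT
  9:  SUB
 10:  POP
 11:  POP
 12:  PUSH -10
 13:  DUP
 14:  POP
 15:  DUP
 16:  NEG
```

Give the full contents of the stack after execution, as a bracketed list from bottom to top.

PUSH 5   -> [5]
PUSH 10  -> [5, 10]
DUP      -> [5, 10, 10]
MUL      -> [5, 100]
DUP      -> [5, 100, 100]
ADD      -> [5, 200]
OVER     -> [5, 200, 5]
ROT      -> [200, 5, 5]
SUB      -> [200, 0]
POP      -> [200]
POP      -> []
PUSH -10 -> [-10]
DUP      -> [-10, -10]
POP      -> [-10]
DUP      -> [-10, -10]
NEG      -> [-10, 10]

[-10, 10]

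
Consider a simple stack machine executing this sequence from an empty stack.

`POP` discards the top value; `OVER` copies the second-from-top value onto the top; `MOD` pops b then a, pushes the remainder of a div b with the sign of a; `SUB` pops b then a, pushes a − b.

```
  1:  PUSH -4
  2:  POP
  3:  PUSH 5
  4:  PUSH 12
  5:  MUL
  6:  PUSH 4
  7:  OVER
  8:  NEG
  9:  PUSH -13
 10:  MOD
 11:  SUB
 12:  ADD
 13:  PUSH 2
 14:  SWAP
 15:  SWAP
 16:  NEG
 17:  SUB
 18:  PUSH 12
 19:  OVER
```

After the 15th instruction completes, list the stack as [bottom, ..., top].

PUSH -4  : -4
POP      : (empty)
PUSH 5   : 5
PUSH 12  : 5 12
MUL      : 60
PUSH 4   : 60 4
OVER     : 60 4 60
NEG      : 60 4 -60
PUSH -13 : 60 4 -60 -13
MOD      : 60 4 -8
SUB      : 60 12
ADD      : 72
PUSH 2   : 72 2
SWAP     : 2 72
SWAP     : 72 2

[72, 2]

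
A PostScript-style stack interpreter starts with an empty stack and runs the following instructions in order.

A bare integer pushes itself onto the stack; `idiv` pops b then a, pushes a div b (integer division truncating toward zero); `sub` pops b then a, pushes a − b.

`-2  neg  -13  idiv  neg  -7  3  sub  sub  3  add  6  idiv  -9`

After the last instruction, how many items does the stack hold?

-2   -> [-2]
neg  -> [2]
-13  -> [2, -13]
idiv -> [0]
neg  -> [0]
-7   -> [0, -7]
3    -> [0, -7, 3]
sub  -> [0, -10]
sub  -> [10]
3    -> [10, 3]
add  -> [13]
6    -> [13, 6]
idiv -> [2]
-9   -> [2, -9]

2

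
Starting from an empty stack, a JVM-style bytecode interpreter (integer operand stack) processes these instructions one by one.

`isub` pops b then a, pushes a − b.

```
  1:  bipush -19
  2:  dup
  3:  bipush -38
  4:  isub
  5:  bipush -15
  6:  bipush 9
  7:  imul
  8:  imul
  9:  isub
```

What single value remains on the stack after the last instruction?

bipush -19 -> [-19]
dup        -> [-19, -19]
bipush -38 -> [-19, -19, -38]
isub       -> [-19, 19]
bipush -15 -> [-19, 19, -15]
bipush 9   -> [-19, 19, -15, 9]
imul       -> [-19, 19, -135]
imul       -> [-19, -2565]
isub       -> [2546]

2546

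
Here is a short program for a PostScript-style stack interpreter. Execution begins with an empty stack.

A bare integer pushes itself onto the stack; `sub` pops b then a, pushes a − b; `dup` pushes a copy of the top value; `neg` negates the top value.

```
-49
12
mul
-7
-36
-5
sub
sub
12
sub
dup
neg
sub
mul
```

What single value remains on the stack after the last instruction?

-14112

-49  -49
12   -49 12
mul  -588
-7   -588 -7
-36  -588 -7 -36
-5   -588 -7 -36 -5
sub  -588 -7 -31
sub  -588 24
12   -588 24 12
sub  -588 12
dup  -588 12 12
neg  -588 12 -12
sub  -588 24
mul  -14112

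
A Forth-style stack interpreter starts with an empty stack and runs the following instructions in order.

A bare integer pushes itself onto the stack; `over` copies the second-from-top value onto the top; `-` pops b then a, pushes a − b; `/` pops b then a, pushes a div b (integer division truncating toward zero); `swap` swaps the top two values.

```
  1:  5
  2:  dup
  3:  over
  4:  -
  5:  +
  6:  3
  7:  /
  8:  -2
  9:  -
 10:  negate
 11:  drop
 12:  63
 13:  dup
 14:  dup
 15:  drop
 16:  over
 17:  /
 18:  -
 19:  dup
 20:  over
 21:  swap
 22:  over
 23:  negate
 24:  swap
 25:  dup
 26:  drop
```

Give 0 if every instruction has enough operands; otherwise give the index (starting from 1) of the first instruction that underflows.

0

5      → [5]
dup    → [5, 5]
over   → [5, 5, 5]
-      → [5, 0]
+      → [5]
3      → [5, 3]
/      → [1]
-2     → [1, -2]
-      → [3]
negate → [-3]
drop   → []
63     → [63]
dup    → [63, 63]
dup    → [63, 63, 63]
drop   → [63, 63]
over   → [63, 63, 63]
/      → [63, 1]
-      → [62]
dup    → [62, 62]
over   → [62, 62, 62]
swap   → [62, 62, 62]
over   → [62, 62, 62, 62]
negate → [62, 62, 62, -62]
swap   → [62, 62, -62, 62]
dup    → [62, 62, -62, 62, 62]
drop   → [62, 62, -62, 62]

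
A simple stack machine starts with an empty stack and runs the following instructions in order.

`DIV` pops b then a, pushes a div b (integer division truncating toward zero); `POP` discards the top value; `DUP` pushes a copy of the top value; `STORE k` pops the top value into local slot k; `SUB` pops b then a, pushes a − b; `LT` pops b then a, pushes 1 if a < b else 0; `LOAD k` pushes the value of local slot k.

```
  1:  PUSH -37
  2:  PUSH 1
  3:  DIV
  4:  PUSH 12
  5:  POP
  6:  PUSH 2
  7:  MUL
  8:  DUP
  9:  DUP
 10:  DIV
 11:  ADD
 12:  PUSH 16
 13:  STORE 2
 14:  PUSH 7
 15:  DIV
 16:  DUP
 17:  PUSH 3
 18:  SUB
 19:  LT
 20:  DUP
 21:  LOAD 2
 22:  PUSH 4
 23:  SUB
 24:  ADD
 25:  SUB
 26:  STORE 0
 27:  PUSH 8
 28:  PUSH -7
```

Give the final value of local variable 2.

PUSH -37  -37
PUSH 1    -37 1
DIV       -37
PUSH 12   -37 12
POP       -37
PUSH 2    -37 2
MUL       -74
DUP       -74 -74
DUP       -74 -74 -74
DIV       -74 1
ADD       -73
PUSH 16   -73 16
STORE 2   -73
PUSH 7    -73 7
DIV       -10
DUP       -10 -10
PUSH 3    -10 -10 3
SUB       -10 -13
LT        0
DUP       0 0
LOAD 2    0 0 16
PUSH 4    0 0 16 4
SUB       0 0 12
ADD       0 12
SUB       -12
STORE 0   (empty)
PUSH 8    8
PUSH -7   8 -7

16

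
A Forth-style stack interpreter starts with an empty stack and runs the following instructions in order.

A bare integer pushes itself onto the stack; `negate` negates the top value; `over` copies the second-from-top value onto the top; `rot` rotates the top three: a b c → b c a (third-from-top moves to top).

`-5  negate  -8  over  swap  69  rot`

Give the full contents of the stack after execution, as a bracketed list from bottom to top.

[5, -8, 69, 5]

-5     : -5
negate : 5
-8     : 5 -8
over   : 5 -8 5
swap   : 5 5 -8
69     : 5 5 -8 69
rot    : 5 -8 69 5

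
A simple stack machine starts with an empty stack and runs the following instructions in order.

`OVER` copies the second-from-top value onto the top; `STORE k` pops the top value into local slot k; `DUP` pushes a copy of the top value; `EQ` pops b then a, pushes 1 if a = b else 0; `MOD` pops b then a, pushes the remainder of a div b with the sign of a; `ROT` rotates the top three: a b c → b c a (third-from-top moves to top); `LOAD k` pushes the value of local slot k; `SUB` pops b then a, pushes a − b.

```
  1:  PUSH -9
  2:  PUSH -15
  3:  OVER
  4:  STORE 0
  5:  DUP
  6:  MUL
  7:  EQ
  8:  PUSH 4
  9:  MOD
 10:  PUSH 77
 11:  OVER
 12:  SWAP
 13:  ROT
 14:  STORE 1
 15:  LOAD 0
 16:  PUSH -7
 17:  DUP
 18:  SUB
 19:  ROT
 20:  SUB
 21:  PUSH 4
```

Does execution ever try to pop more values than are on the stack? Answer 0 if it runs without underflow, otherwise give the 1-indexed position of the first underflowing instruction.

0

PUSH -9  -> [-9]
PUSH -15 -> [-9, -15]
OVER     -> [-9, -15, -9]
STORE 0  -> [-9, -15]
DUP      -> [-9, -15, -15]
MUL      -> [-9, 225]
EQ       -> [0]
PUSH 4   -> [0, 4]
MOD      -> [0]
PUSH 77  -> [0, 77]
OVER     -> [0, 77, 0]
SWAP     -> [0, 0, 77]
ROT      -> [0, 77, 0]
STORE 1  -> [0, 77]
LOAD 0   -> [0, 77, -9]
PUSH -7  -> [0, 77, -9, -7]
DUP      -> [0, 77, -9, -7, -7]
SUB      -> [0, 77, -9, 0]
ROT      -> [0, -9, 0, 77]
SUB      -> [0, -9, -77]
PUSH 4   -> [0, -9, -77, 4]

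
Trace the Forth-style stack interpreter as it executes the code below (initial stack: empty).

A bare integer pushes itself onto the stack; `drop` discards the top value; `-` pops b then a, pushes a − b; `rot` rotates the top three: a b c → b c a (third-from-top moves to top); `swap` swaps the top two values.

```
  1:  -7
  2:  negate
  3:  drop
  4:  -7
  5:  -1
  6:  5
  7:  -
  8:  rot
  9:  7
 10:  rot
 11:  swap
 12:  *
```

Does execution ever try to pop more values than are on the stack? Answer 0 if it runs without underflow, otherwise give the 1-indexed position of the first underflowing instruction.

8

-7     : -7
negate : 7
drop   : (empty)
-7     : -7
-1     : -7 -1
5      : -7 -1 5
-      : -7 -6
rot  — needs 3 operands, stack has 2 → underflow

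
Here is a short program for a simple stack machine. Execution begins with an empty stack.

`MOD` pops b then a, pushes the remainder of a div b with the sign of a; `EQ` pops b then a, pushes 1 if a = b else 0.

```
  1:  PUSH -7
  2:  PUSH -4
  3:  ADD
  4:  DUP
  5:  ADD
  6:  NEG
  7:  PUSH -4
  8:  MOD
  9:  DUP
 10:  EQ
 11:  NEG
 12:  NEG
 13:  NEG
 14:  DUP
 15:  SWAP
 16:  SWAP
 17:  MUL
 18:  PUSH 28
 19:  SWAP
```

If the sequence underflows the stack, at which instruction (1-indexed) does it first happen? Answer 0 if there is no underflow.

0

PUSH -7  [-7]
PUSH -4  [-7, -4]
ADD      [-11]
DUP      [-11, -11]
ADD      [-22]
NEG      [22]
PUSH -4  [22, -4]
MOD      [2]
DUP      [2, 2]
EQ       [1]
NEG      [-1]
NEG      [1]
NEG      [-1]
DUP      [-1, -1]
SWAP     [-1, -1]
SWAP     [-1, -1]
MUL      [1]
PUSH 28  [1, 28]
SWAP     [28, 1]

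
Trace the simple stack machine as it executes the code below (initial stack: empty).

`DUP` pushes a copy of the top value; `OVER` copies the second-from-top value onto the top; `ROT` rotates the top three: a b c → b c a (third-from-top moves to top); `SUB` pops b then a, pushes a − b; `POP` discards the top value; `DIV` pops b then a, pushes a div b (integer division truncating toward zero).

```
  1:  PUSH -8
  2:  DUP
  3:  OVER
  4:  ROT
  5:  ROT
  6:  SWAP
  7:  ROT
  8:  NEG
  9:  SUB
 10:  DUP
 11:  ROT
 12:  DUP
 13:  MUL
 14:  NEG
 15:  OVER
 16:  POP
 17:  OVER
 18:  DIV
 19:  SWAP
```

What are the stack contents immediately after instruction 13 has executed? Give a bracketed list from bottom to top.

[-16, -16, 64]

PUSH -8 -> [-8]
DUP     -> [-8, -8]
OVER    -> [-8, -8, -8]
ROT     -> [-8, -8, -8]
ROT     -> [-8, -8, -8]
SWAP    -> [-8, -8, -8]
ROT     -> [-8, -8, -8]
NEG     -> [-8, -8, 8]
SUB     -> [-8, -16]
DUP     -> [-8, -16, -16]
ROT     -> [-16, -16, -8]
DUP     -> [-16, -16, -8, -8]
MUL     -> [-16, -16, 64]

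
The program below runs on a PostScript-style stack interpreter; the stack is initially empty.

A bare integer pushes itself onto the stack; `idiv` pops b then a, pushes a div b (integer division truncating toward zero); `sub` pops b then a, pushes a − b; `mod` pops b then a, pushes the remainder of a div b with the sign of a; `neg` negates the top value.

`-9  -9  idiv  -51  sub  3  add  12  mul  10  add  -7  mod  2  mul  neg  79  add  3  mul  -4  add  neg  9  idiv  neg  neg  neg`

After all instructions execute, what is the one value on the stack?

-9   : [-9]
-9   : [-9, -9]
idiv : [1]
-51  : [1, -51]
sub  : [52]
3    : [52, 3]
add  : [55]
12   : [55, 12]
mul  : [660]
10   : [660, 10]
add  : [670]
-7   : [670, -7]
mod  : [5]
2    : [5, 2]
mul  : [10]
neg  : [-10]
79   : [-10, 79]
add  : [69]
3    : [69, 3]
mul  : [207]
-4   : [207, -4]
add  : [203]
neg  : [-203]
9    : [-203, 9]
idiv : [-22]
neg  : [22]
neg  : [-22]
neg  : [22]

22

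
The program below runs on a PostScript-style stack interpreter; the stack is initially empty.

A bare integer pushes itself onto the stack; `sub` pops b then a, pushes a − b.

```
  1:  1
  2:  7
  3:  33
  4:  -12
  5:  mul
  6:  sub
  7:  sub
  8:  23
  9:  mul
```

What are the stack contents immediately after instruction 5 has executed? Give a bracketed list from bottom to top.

1    [1]
7    [1, 7]
33   [1, 7, 33]
-12  [1, 7, 33, -12]
mul  [1, 7, -396]

[1, 7, -396]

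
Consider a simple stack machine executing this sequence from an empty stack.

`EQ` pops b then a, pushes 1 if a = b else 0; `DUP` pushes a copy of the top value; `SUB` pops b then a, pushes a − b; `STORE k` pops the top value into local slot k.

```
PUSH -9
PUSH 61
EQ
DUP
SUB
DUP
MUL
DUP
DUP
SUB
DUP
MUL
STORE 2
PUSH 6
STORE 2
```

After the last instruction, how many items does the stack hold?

PUSH -9 : -9
PUSH 61 : -9 61
EQ      : 0
DUP     : 0 0
SUB     : 0
DUP     : 0 0
MUL     : 0
DUP     : 0 0
DUP     : 0 0 0
SUB     : 0 0
DUP     : 0 0 0
MUL     : 0 0
STORE 2 : 0
PUSH 6  : 0 6
STORE 2 : 0

1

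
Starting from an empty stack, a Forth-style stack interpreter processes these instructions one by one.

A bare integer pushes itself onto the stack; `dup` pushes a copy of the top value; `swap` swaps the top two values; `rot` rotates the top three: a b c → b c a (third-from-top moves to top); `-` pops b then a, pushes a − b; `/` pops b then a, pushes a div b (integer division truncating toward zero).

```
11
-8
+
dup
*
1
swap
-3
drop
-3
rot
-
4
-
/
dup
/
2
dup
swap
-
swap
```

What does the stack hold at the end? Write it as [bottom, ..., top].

11   : 11
-8   : 11 -8
+    : 3
dup  : 3 3
*    : 9
1    : 9 1
swap : 1 9
-3   : 1 9 -3
drop : 1 9
-3   : 1 9 -3
rot  : 9 -3 1
-    : 9 -4
4    : 9 -4 4
-    : 9 -8
/    : -1
dup  : -1 -1
/    : 1
2    : 1 2
dup  : 1 2 2
swap : 1 2 2
-    : 1 0
swap : 0 1

[0, 1]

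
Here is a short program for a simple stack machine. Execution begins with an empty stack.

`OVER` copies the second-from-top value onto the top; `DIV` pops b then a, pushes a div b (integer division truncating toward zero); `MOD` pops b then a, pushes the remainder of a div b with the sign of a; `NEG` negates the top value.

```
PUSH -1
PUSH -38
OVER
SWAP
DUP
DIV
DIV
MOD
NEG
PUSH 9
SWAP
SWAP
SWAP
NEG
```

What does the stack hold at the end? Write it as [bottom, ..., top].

[9, 0]

PUSH -1   [-1]
PUSH -38  [-1, -38]
OVER      [-1, -38, -1]
SWAP      [-1, -1, -38]
DUP       [-1, -1, -38, -38]
DIV       [-1, -1, 1]
DIV       [-1, -1]
MOD       [0]
NEG       [0]
PUSH 9    [0, 9]
SWAP      [9, 0]
SWAP      [0, 9]
SWAP      [9, 0]
NEG       [9, 0]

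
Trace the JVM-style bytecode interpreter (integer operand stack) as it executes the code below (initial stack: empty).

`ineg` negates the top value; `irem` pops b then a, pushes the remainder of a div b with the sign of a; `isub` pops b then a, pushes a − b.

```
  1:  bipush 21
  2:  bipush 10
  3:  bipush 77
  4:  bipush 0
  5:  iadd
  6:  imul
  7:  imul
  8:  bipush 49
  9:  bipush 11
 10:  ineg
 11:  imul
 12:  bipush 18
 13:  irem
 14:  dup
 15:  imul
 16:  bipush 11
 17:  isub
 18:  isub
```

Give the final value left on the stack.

bipush 21 → [21]
bipush 10 → [21, 10]
bipush 77 → [21, 10, 77]
bipush 0  → [21, 10, 77, 0]
iadd      → [21, 10, 77]
imul      → [21, 770]
imul      → [16170]
bipush 49 → [16170, 49]
bipush 11 → [16170, 49, 11]
ineg      → [16170, 49, -11]
imul      → [16170, -539]
bipush 18 → [16170, -539, 18]
irem      → [16170, -17]
dup       → [16170, -17, -17]
imul      → [16170, 289]
bipush 11 → [16170, 289, 11]
isub      → [16170, 278]
isub      → [15892]

15892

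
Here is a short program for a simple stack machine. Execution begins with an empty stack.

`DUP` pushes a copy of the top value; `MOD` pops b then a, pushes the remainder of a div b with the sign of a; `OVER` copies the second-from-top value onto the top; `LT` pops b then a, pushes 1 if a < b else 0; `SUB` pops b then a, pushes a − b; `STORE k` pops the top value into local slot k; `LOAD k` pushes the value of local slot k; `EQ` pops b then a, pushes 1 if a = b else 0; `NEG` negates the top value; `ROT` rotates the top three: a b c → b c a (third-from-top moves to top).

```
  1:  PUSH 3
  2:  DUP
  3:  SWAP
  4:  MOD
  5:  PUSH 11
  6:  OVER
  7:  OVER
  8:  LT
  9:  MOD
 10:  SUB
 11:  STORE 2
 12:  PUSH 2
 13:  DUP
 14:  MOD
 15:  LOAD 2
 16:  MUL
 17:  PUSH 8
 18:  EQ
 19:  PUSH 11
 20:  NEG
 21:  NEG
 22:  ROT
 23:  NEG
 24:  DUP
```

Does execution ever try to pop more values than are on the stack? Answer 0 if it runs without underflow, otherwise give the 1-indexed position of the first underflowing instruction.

22

PUSH 3   [3]
DUP      [3, 3]
SWAP     [3, 3]
MOD      [0]
PUSH 11  [0, 11]
OVER     [0, 11, 0]
OVER     [0, 11, 0, 11]
LT       [0, 11, 1]
MOD      [0, 0]
SUB      [0]
STORE 2  []
PUSH 2   [2]
DUP      [2, 2]
MOD      [0]
LOAD 2   [0, 0]
MUL      [0]
PUSH 8   [0, 8]
EQ       [0]
PUSH 11  [0, 11]
NEG      [0, -11]
NEG      [0, 11]
ROT  — needs 3 operands, stack has 2 → underflow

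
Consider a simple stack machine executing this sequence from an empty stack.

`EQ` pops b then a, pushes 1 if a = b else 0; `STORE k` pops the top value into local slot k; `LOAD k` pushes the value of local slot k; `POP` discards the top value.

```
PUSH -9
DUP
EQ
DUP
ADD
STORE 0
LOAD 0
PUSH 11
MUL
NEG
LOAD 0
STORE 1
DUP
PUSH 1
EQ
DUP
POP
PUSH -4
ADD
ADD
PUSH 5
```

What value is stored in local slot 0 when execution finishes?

PUSH -9 → [-9]
DUP     → [-9, -9]
EQ      → [1]
DUP     → [1, 1]
ADD     → [2]
STORE 0 → []
LOAD 0  → [2]
PUSH 11 → [2, 11]
MUL     → [22]
NEG     → [-22]
LOAD 0  → [-22, 2]
STORE 1 → [-22]
DUP     → [-22, -22]
PUSH 1  → [-22, -22, 1]
EQ      → [-22, 0]
DUP     → [-22, 0, 0]
POP     → [-22, 0]
PUSH -4 → [-22, 0, -4]
ADD     → [-22, -4]
ADD     → [-26]
PUSH 5  → [-26, 5]

2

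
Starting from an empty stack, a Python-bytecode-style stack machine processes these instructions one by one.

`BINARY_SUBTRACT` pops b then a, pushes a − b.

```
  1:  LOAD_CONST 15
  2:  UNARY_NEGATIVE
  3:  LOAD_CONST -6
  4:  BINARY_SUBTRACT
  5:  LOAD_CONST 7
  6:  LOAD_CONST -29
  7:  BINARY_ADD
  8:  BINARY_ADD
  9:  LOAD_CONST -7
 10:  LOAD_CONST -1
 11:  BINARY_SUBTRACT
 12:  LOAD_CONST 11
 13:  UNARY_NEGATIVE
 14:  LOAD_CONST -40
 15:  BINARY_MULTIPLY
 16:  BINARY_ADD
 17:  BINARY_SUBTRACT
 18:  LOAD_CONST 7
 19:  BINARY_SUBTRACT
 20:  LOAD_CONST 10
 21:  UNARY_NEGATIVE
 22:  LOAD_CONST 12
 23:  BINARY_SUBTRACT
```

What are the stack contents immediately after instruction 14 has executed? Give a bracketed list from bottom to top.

[-31, -6, -11, -40]

LOAD_CONST 15   → [15]
UNARY_NEGATIVE  → [-15]
LOAD_CONST -6   → [-15, -6]
BINARY_SUBTRACT → [-9]
LOAD_CONST 7    → [-9, 7]
LOAD_CONST -29  → [-9, 7, -29]
BINARY_ADD      → [-9, -22]
BINARY_ADD      → [-31]
LOAD_CONST -7   → [-31, -7]
LOAD_CONST -1   → [-31, -7, -1]
BINARY_SUBTRACT → [-31, -6]
LOAD_CONST 11   → [-31, -6, 11]
UNARY_NEGATIVE  → [-31, -6, -11]
LOAD_CONST -40  → [-31, -6, -11, -40]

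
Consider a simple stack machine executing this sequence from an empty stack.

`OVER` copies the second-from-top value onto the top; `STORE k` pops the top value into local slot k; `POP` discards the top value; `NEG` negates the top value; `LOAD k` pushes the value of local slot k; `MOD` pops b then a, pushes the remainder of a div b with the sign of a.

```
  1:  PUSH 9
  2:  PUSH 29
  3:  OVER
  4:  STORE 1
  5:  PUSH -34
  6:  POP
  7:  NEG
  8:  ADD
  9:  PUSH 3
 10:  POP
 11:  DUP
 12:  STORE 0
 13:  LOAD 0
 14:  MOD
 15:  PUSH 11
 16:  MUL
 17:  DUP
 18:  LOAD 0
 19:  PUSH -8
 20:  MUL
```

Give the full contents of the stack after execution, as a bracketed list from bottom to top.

PUSH 9    9
PUSH 29   9 29
OVER      9 29 9
STORE 1   9 29
PUSH -34  9 29 -34
POP       9 29
NEG       9 -29
ADD       -20
PUSH 3    -20 3
POP       -20
DUP       -20 -20
STORE 0   -20
LOAD 0    -20 -20
MOD       0
PUSH 11   0 11
MUL       0
DUP       0 0
LOAD 0    0 0 -20
PUSH -8   0 0 -20 -8
MUL       0 0 160

[0, 0, 160]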